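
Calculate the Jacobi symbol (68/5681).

-1

Pull out 2^2: since 5681 ≡ 1 (mod 8), (2/5681) = +1, so (2/5681)^2 = +1.
Reciprocity: 17 ≡ 1 and 5681 ≡ 1 (mod 4), so (17/5681) = +(5681/17).
Reduce top mod 17: now compute (3/17).
Reciprocity: 3 ≡ 3 and 17 ≡ 1 (mod 4), so (3/17) = +(17/3).
Reduce top mod 3: now compute (2/3).
Pull out 2: since 3 ≡ 3 (mod 8), (2/3) = -1.
Reached (1/3) = 1. Collecting the sign flips along the way, the symbol is -1.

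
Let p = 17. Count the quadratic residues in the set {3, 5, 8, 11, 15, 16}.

(3/17) = -1 → non-residue.
(5/17) = -1 → non-residue.
(8/17) = +1 → QR.
(11/17) = -1 → non-residue.
(15/17) = +1 → QR.
(16/17) = +1 → QR.
Total quadratic residues among the 6: 3.

3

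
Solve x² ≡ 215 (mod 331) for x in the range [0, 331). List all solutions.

Since 331 ≡ 3 (mod 4), a square root of 215 is 215^((331+1)/4) = 215^83 mod 331.
Repeated squaring: 215^2≡216, 215^4≡316, 215^8≡225, 215^16≡313, 215^32≡324, 215^64≡49 (mod 331).
215^83 = 215^(64+16+2+1) ≡ 177 (mod 331).
Check: 177² = 31329 ≡ 215 (mod 331). The two roots are 154 and 177.

154, 177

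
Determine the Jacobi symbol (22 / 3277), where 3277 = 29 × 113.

Pull out 2: since 3277 ≡ 5 (mod 8), (2/3277) = -1.
Reciprocity: 11 ≡ 3 and 3277 ≡ 1 (mod 4), so (11/3277) = +(3277/11).
Reduce top mod 11: now compute (10/11).
Pull out 2: since 11 ≡ 3 (mod 8), (2/11) = -1.
Reciprocity: 5 ≡ 1 and 11 ≡ 3 (mod 4), so (5/11) = +(11/5).
Reduce top mod 5: now compute (1/5).
Reached (1/5) = 1. Collecting the sign flips along the way, the symbol is +1.

1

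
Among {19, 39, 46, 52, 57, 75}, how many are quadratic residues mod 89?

(19/89) = -1 → non-residue.
(39/89) = +1 → QR.
(46/89) = -1 → non-residue.
(52/89) = -1 → non-residue.
(57/89) = +1 → QR.
(75/89) = -1 → non-residue.
Total quadratic residues among the 6: 2.

2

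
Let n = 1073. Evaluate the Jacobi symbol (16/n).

1

Pull out 2^4: since 1073 ≡ 1 (mod 8), (2/1073) = +1, so (2/1073)^4 = +1.
Reached (1/1073) = 1. Collecting the sign flips along the way, the symbol is +1.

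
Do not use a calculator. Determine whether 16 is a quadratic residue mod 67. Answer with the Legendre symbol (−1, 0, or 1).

1

Euler's criterion: (16/67) ≡ 16^33 (mod 67).
16^2 ≡ 55 (mod 67)
16^4 ≡ 10 (mod 67)
16^8 ≡ 33 (mod 67)
16^16 ≡ 17 (mod 67)
16^32 ≡ 21 (mod 67)
16^33 = 16^(32+1) ≡ 1 (mod 67).
Result is 1, so (16/67) = 1.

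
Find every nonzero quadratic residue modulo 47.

1,2,3,4,6,7,8,9,12,14,16,17,18,21,24,25,27,28,32,34,36,37,42

Square k = 1,…,23 (k and 47−k give the same square):
1²=1, 2²=4, 3²=9, 4²=16, 5²=25, 6²=36, 7²≡2, 8²≡17, 9²≡34, 10²≡6, 11²≡27, 12²≡3, 13²≡28, 14²≡8, 15²≡37, 16²≡21, 17²≡7, 18²≡42, 19²≡32, 20²≡24, 21²≡18, 22²≡14, 23²≡12 (mod 47).
So the quadratic residues mod 47 are {1, 2, 3, 4, 6, 7, 8, 9, 12, 14, 16, 17, 18, 21, 24, 25, 27, 28, 32, 34, 36, 37, 42}.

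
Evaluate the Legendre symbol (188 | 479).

-1

Euler's criterion: (188/479) ≡ 188^239 (mod 479).
188^2 ≡ 377 (mod 479)
188^4 ≡ 345 (mod 479)
188^8 ≡ 233 (mod 479)
188^16 ≡ 162 (mod 479)
188^32 ≡ 378 (mod 479)
188^64 ≡ 142 (mod 479)
188^128 ≡ 46 (mod 479)
188^239 = 188^(128+64+32+8+4+2+1) ≡ 478 (mod 479).
Result is 478 ≡ −1, so (188/479) = −1.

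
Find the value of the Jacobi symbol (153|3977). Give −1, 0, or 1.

Reciprocity: 153 ≡ 1 and 3977 ≡ 1 (mod 4), so (153/3977) = +(3977/153).
Reduce top mod 153: now compute (152/153).
Pull out 2^3: since 153 ≡ 1 (mod 8), (2/153) = +1, so (2/153)^3 = +1.
Reciprocity: 19 ≡ 3 and 153 ≡ 1 (mod 4), so (19/153) = +(153/19).
Reduce top mod 19: now compute (1/19).
Reached (1/19) = 1. Collecting the sign flips along the way, the symbol is +1.

1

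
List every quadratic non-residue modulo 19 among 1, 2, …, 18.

2, 3, 8, 10, 12, 13, 14, 15, 18

Square k = 1,…,9 (k and 19−k give the same square):
1²=1, 2²=4, 3²=9, 4²=16, 5²≡6, 6²≡17, 7²≡11, 8²≡7, 9²≡5 (mod 19).
The residues are {1, 4, 5, 6, 7, 9, 11, 16, 17}; the non-residues are the remaining 9 nonzero classes.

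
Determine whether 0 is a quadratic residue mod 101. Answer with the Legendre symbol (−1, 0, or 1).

0

Top reduces to 0: gcd > 1, so the symbol is 0.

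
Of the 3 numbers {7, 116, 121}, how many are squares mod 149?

(7/149) = +1 → QR.
(116/149) = +1 → QR.
(121/149) = +1 → QR.
Total quadratic residues among the 3: 3.

3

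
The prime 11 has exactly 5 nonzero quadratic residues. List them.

Square k = 1,…,5 (k and 11−k give the same square):
1²=1, 2²=4, 3²=9, 4²≡5, 5²≡3 (mod 11).
So the quadratic residues mod 11 are {1, 3, 4, 5, 9}.

1, 3, 4, 5, 9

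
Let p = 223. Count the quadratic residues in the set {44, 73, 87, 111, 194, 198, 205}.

(44/223) = -1 → non-residue.
(73/223) = +1 → QR.
(87/223) = -1 → non-residue.
(111/223) = -1 → non-residue.
(194/223) = -1 → non-residue.
(198/223) = -1 → non-residue.
(205/223) = -1 → non-residue.
Total quadratic residues among the 7: 1.

1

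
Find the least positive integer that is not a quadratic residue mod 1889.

3

(2/1889) = +1, so 2 is a residue.
(3/1889) = −1, so 3 is the smallest positive non-residue mod 1889.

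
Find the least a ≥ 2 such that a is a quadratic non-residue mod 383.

(2/383) = +1, so 2 is a residue.
(3/383) = +1, so 3 is a residue.
(4/383) = +1, so 4 is a residue.
(5/383) = −1, so 5 is the smallest positive non-residue mod 383.

5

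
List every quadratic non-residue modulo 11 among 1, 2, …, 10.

Square k = 1,…,5 (k and 11−k give the same square):
1²=1, 2²=4, 3²=9, 4²≡5, 5²≡3 (mod 11).
The residues are {1, 3, 4, 5, 9}; the non-residues are the remaining 5 nonzero classes.

2, 6, 7, 8, 10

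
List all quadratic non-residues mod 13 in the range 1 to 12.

2,5,6,7,8,11

Square k = 1,…,6 (k and 13−k give the same square):
1²=1, 2²=4, 3²=9, 4²≡3, 5²≡12, 6²≡10 (mod 13).
The residues are {1, 3, 4, 9, 10, 12}; the non-residues are the remaining 6 nonzero classes.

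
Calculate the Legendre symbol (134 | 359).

Euler's criterion: (134/359) ≡ 134^179 (mod 359).
134^2 ≡ 6 (mod 359)
134^4 ≡ 36 (mod 359)
134^8 ≡ 219 (mod 359)
134^16 ≡ 214 (mod 359)
134^32 ≡ 203 (mod 359)
134^64 ≡ 283 (mod 359)
134^128 ≡ 32 (mod 359)
134^179 = 134^(128+32+16+2+1) ≡ 358 (mod 359).
Result is 358 ≡ −1, so (134/359) = −1.

-1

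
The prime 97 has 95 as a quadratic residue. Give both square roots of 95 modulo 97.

97 ≡ 1 (mod 4), so we find a root by search.
Trying successive values, 17² = 289 ≡ 95 (mod 97). The other root is 97 − 17 = 80.

17, 80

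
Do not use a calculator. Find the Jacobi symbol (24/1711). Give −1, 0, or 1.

Pull out 2^3: since 1711 ≡ 7 (mod 8), (2/1711) = +1, so (2/1711)^3 = +1.
Reciprocity: 3 ≡ 3 and 1711 ≡ 3 (mod 4), so (3/1711) = −(1711/3).
Reduce top mod 3: now compute (1/3).
Reached (1/3) = 1. Collecting the sign flips along the way, the symbol is -1.

-1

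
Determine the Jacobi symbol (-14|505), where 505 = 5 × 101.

First reduce: -14 ≡ 491 (mod 505).
Reciprocity: 491 ≡ 3 and 505 ≡ 1 (mod 4), so (491/505) = +(505/491).
Reduce top mod 491: now compute (14/491).
Pull out 2: since 491 ≡ 3 (mod 8), (2/491) = -1.
Reciprocity: 7 ≡ 3 and 491 ≡ 3 (mod 4), so (7/491) = −(491/7).
Reduce top mod 7: now compute (1/7).
Reached (1/7) = 1. Collecting the sign flips along the way, the symbol is +1.

1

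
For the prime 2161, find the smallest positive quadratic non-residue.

7

(2/2161) = +1, so 2 is a residue.
(3/2161) = +1, so 3 is a residue.
(4/2161) = +1, so 4 is a residue.
(5/2161) = +1, so 5 is a residue.
(6/2161) = +1, so 6 is a residue.
(7/2161) = −1, so 7 is the smallest positive non-residue mod 2161.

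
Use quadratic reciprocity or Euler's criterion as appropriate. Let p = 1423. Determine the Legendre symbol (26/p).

-1

Pull out 2: since 1423 ≡ 7 (mod 8), (2/1423) = +1.
Reciprocity: 13 ≡ 1 and 1423 ≡ 3 (mod 4), so (13/1423) = +(1423/13).
Reduce top mod 13: now compute (6/13).
Pull out 2: since 13 ≡ 5 (mod 8), (2/13) = -1.
Reciprocity: 3 ≡ 3 and 13 ≡ 1 (mod 4), so (3/13) = +(13/3).
Reduce top mod 3: now compute (1/3).
Reached (1/3) = 1. Collecting the sign flips along the way, the symbol is -1.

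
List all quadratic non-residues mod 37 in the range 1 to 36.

2, 5, 6, 8, 13, 14, 15, 17, 18, 19, 20, 22, 23, 24, 29, 31, 32, 35

Square k = 1,…,18 (k and 37−k give the same square):
1²=1, 2²=4, 3²=9, 4²=16, 5²=25, 6²=36, 7²≡12, 8²≡27, 9²≡7, 10²≡26, 11²≡10, 12²≡33, 13²≡21, 14²≡11, 15²≡3, 16²≡34, 17²≡30, 18²≡28 (mod 37).
The residues are {1, 3, 4, 7, 9, 10, 11, 12, 16, 21, 25, 26, 27, 28, 30, 33, 34, 36}; the non-residues are the remaining 18 nonzero classes.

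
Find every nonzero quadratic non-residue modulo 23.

5, 7, 10, 11, 14, 15, 17, 19, 20, 21, 22

Square k = 1,…,11 (k and 23−k give the same square):
1²=1, 2²=4, 3²=9, 4²=16, 5²≡2, 6²≡13, 7²≡3, 8²≡18, 9²≡12, 10²≡8, 11²≡6 (mod 23).
The residues are {1, 2, 3, 4, 6, 8, 9, 12, 13, 16, 18}; the non-residues are the remaining 11 nonzero classes.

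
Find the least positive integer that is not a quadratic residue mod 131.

2

(2/131) = −1, so 2 is the smallest positive non-residue mod 131.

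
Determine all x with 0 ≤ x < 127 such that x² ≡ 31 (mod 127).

Since 127 ≡ 3 (mod 4), a square root of 31 is 31^((127+1)/4) = 31^32 mod 127.
Repeated squaring: 31^2≡72, 31^4≡104, 31^8≡21, 31^16≡60, 31^32≡44 (mod 127).
31^32 = 31^(32) ≡ 44 (mod 127).
Check: 44² = 1936 ≡ 31 (mod 127). The two roots are 44 and 83.

44, 83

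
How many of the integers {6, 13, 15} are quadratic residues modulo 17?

(6/17) = -1 → non-residue.
(13/17) = +1 → QR.
(15/17) = +1 → QR.
Total quadratic residues among the 3: 2.

2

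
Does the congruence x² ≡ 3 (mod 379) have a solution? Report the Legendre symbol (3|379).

Euler's criterion: (3/379) ≡ 3^189 (mod 379).
3^2 ≡ 9 (mod 379)
3^4 ≡ 81 (mod 379)
3^8 ≡ 118 (mod 379)
3^16 ≡ 280 (mod 379)
3^32 ≡ 326 (mod 379)
3^64 ≡ 156 (mod 379)
3^128 ≡ 80 (mod 379)
3^189 = 3^(128+32+16+8+4+1) ≡ 378 (mod 379).
Result is 378 ≡ −1, so (3/379) = −1.

-1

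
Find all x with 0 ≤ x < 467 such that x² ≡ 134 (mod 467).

Since 467 ≡ 3 (mod 4), a square root of 134 is 134^((467+1)/4) = 134^117 mod 467.
Repeated squaring: 134^2≡210, 134^4≡202, 134^8≡175, 134^16≡270, 134^32≡48, 134^64≡436 (mod 467).
134^117 = 134^(64+32+16+4+1) ≡ 185 (mod 467).
Check: 185² = 34225 ≡ 134 (mod 467). The two roots are 185 and 282.

185, 282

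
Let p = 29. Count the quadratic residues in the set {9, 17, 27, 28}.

(9/29) = +1 → QR.
(17/29) = -1 → non-residue.
(27/29) = -1 → non-residue.
(28/29) = +1 → QR.
Total quadratic residues among the 4: 2.

2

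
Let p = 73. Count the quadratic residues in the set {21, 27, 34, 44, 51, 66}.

(21/73) = -1 → non-residue.
(27/73) = +1 → QR.
(34/73) = -1 → non-residue.
(44/73) = -1 → non-residue.
(51/73) = -1 → non-residue.
(66/73) = -1 → non-residue.
Total quadratic residues among the 6: 1.

1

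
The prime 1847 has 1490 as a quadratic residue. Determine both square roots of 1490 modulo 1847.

72, 1775

Since 1847 ≡ 3 (mod 4), a square root of 1490 is 1490^((1847+1)/4) = 1490^462 mod 1847.
Repeated squaring: 1490^2≡6, 1490^4≡36, 1490^8≡1296, 1490^16≡693, 1490^32≡29, 1490^64≡841, 1490^128≡1727, 1490^256≡1471 (mod 1847).
1490^462 = 1490^(256+128+64+8+4+2) ≡ 72 (mod 1847).
Check: 72² = 5184 ≡ 1490 (mod 1847). The two roots are 72 and 1775.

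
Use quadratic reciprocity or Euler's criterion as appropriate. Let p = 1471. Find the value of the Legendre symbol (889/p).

1

Reciprocity: 889 ≡ 1 and 1471 ≡ 3 (mod 4), so (889/1471) = +(1471/889).
Reduce top mod 889: now compute (582/889).
Pull out 2: since 889 ≡ 1 (mod 8), (2/889) = +1.
Reciprocity: 291 ≡ 3 and 889 ≡ 1 (mod 4), so (291/889) = +(889/291).
Reduce top mod 291: now compute (16/291).
Pull out 2^4: since 291 ≡ 3 (mod 8), (2/291) = -1, so (2/291)^4 = +1.
Reached (1/291) = 1. Collecting the sign flips along the way, the symbol is +1.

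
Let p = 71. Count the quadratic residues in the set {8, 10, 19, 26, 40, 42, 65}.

4

(8/71) = +1 → QR.
(10/71) = +1 → QR.
(19/71) = +1 → QR.
(26/71) = -1 → non-residue.
(40/71) = +1 → QR.
(42/71) = -1 → non-residue.
(65/71) = -1 → non-residue.
Total quadratic residues among the 7: 4.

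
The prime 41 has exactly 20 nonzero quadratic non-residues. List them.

3 6 7 11 12 13 14 15 17 19 22 24 26 27 28 29 30 34 35 38

Square k = 1,…,20 (k and 41−k give the same square):
1²=1, 2²=4, 3²=9, 4²=16, 5²=25, 6²=36, 7²≡8, 8²≡23, 9²≡40, 10²≡18, 11²≡39, 12²≡21, 13²≡5, 14²≡32, 15²≡20, 16²≡10, 17²≡2, 18²≡37, 19²≡33, 20²≡31 (mod 41).
The residues are {1, 2, 4, 5, 8, 9, 10, 16, 18, 20, 21, 23, 25, 31, 32, 33, 36, 37, 39, 40}; the non-residues are the remaining 20 nonzero classes.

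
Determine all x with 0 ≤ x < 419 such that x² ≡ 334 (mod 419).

Since 419 ≡ 3 (mod 4), a square root of 334 is 334^((419+1)/4) = 334^105 mod 419.
Repeated squaring: 334^2≡102, 334^4≡348, 334^8≡13, 334^16≡169, 334^32≡69, 334^64≡152 (mod 419).
334^105 = 334^(64+32+8+1) ≡ 300 (mod 419).
Check: 300² = 90000 ≡ 334 (mod 419). The two roots are 119 and 300.

119, 300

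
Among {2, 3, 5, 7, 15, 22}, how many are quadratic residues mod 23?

2

(2/23) = +1 → QR.
(3/23) = +1 → QR.
(5/23) = -1 → non-residue.
(7/23) = -1 → non-residue.
(15/23) = -1 → non-residue.
(22/23) = -1 → non-residue.
Total quadratic residues among the 6: 2.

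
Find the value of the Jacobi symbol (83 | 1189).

Reciprocity: 83 ≡ 3 and 1189 ≡ 1 (mod 4), so (83/1189) = +(1189/83).
Reduce top mod 83: now compute (27/83).
Reciprocity: 27 ≡ 3 and 83 ≡ 3 (mod 4), so (27/83) = −(83/27).
Reduce top mod 27: now compute (2/27).
Pull out 2: since 27 ≡ 3 (mod 8), (2/27) = -1.
Reached (1/27) = 1. Collecting the sign flips along the way, the symbol is +1.

1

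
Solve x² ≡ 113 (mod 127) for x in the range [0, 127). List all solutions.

42, 85

Since 127 ≡ 3 (mod 4), a square root of 113 is 113^((127+1)/4) = 113^32 mod 127.
Repeated squaring: 113^2≡69, 113^4≡62, 113^8≡34, 113^16≡13, 113^32≡42 (mod 127).
113^32 = 113^(32) ≡ 42 (mod 127).
Check: 42² = 1764 ≡ 113 (mod 127). The two roots are 42 and 85.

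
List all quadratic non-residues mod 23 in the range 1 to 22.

5,7,10,11,14,15,17,19,20,21,22

Square k = 1,…,11 (k and 23−k give the same square):
1²=1, 2²=4, 3²=9, 4²=16, 5²≡2, 6²≡13, 7²≡3, 8²≡18, 9²≡12, 10²≡8, 11²≡6 (mod 23).
The residues are {1, 2, 3, 4, 6, 8, 9, 12, 13, 16, 18}; the non-residues are the remaining 11 nonzero classes.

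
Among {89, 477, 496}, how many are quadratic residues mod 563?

(89/563) = -1 → non-residue.
(477/563) = -1 → non-residue.
(496/563) = -1 → non-residue.
Total quadratic residues among the 3: 0.

0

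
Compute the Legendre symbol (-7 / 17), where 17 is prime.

First reduce: -7 ≡ 10 (mod 17).
Pull out 2: since 17 ≡ 1 (mod 8), (2/17) = +1.
Reciprocity: 5 ≡ 1 and 17 ≡ 1 (mod 4), so (5/17) = +(17/5).
Reduce top mod 5: now compute (2/5).
Pull out 2: since 5 ≡ 5 (mod 8), (2/5) = -1.
Reached (1/5) = 1. Collecting the sign flips along the way, the symbol is -1.

-1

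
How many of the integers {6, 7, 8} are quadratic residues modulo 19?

2

(6/19) = +1 → QR.
(7/19) = +1 → QR.
(8/19) = -1 → non-residue.
Total quadratic residues among the 3: 2.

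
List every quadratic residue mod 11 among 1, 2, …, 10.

Square k = 1,…,5 (k and 11−k give the same square):
1²=1, 2²=4, 3²=9, 4²≡5, 5²≡3 (mod 11).
So the quadratic residues mod 11 are {1, 3, 4, 5, 9}.

1,3,4,5,9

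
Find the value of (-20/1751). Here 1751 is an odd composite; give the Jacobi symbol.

-1

First reduce: -20 ≡ 1731 (mod 1751).
Reciprocity: 1731 ≡ 3 and 1751 ≡ 3 (mod 4), so (1731/1751) = −(1751/1731).
Reduce top mod 1731: now compute (20/1731).
Pull out 2^2: since 1731 ≡ 3 (mod 8), (2/1731) = -1, so (2/1731)^2 = +1.
Reciprocity: 5 ≡ 1 and 1731 ≡ 3 (mod 4), so (5/1731) = +(1731/5).
Reduce top mod 5: now compute (1/5).
Reached (1/5) = 1. Collecting the sign flips along the way, the symbol is -1.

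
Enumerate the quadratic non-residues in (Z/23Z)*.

5,7,10,11,14,15,17,19,20,21,22

Square k = 1,…,11 (k and 23−k give the same square):
1²=1, 2²=4, 3²=9, 4²=16, 5²≡2, 6²≡13, 7²≡3, 8²≡18, 9²≡12, 10²≡8, 11²≡6 (mod 23).
The residues are {1, 2, 3, 4, 6, 8, 9, 12, 13, 16, 18}; the non-residues are the remaining 11 nonzero classes.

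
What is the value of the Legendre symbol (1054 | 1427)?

1

Pull out 2: since 1427 ≡ 3 (mod 8), (2/1427) = -1.
Reciprocity: 527 ≡ 3 and 1427 ≡ 3 (mod 4), so (527/1427) = −(1427/527).
Reduce top mod 527: now compute (373/527).
Reciprocity: 373 ≡ 1 and 527 ≡ 3 (mod 4), so (373/527) = +(527/373).
Reduce top mod 373: now compute (154/373).
Pull out 2: since 373 ≡ 5 (mod 8), (2/373) = -1.
Reciprocity: 77 ≡ 1 and 373 ≡ 1 (mod 4), so (77/373) = +(373/77).
Reduce top mod 77: now compute (65/77).
Reciprocity: 65 ≡ 1 and 77 ≡ 1 (mod 4), so (65/77) = +(77/65).
Reduce top mod 65: now compute (12/65).
Pull out 2^2: since 65 ≡ 1 (mod 8), (2/65) = +1, so (2/65)^2 = +1.
Reciprocity: 3 ≡ 3 and 65 ≡ 1 (mod 4), so (3/65) = +(65/3).
Reduce top mod 3: now compute (2/3).
Pull out 2: since 3 ≡ 3 (mod 8), (2/3) = -1.
Reached (1/3) = 1. Collecting the sign flips along the way, the symbol is +1.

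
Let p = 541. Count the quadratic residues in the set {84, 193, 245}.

(84/541) = +1 → QR.
(193/541) = -1 → non-residue.
(245/541) = +1 → QR.
Total quadratic residues among the 3: 2.

2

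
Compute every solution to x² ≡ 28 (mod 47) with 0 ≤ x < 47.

13, 34

Since 47 ≡ 3 (mod 4), a square root of 28 is 28^((47+1)/4) = 28^12 mod 47.
Repeated squaring: 28^2≡32, 28^4≡37, 28^8≡6 (mod 47).
28^12 = 28^(8+4) ≡ 34 (mod 47).
Check: 34² = 1156 ≡ 28 (mod 47). The two roots are 13 and 34.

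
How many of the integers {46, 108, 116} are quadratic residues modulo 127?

(46/127) = -1 → non-residue.
(108/127) = -1 → non-residue.
(116/127) = -1 → non-residue.
Total quadratic residues among the 3: 0.

0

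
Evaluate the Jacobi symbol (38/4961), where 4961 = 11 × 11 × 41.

Pull out 2: since 4961 ≡ 1 (mod 8), (2/4961) = +1.
Reciprocity: 19 ≡ 3 and 4961 ≡ 1 (mod 4), so (19/4961) = +(4961/19).
Reduce top mod 19: now compute (2/19).
Pull out 2: since 19 ≡ 3 (mod 8), (2/19) = -1.
Reached (1/19) = 1. Collecting the sign flips along the way, the symbol is -1.

-1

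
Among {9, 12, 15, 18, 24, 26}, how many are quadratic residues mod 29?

2

(9/29) = +1 → QR.
(12/29) = -1 → non-residue.
(15/29) = -1 → non-residue.
(18/29) = -1 → non-residue.
(24/29) = +1 → QR.
(26/29) = -1 → non-residue.
Total quadratic residues among the 6: 2.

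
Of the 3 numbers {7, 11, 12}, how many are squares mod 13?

(7/13) = -1 → non-residue.
(11/13) = -1 → non-residue.
(12/13) = +1 → QR.
Total quadratic residues among the 3: 1.

1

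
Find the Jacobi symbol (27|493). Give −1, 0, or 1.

Reciprocity: 27 ≡ 3 and 493 ≡ 1 (mod 4), so (27/493) = +(493/27).
Reduce top mod 27: now compute (7/27).
Reciprocity: 7 ≡ 3 and 27 ≡ 3 (mod 4), so (7/27) = −(27/7).
Reduce top mod 7: now compute (6/7).
Pull out 2: since 7 ≡ 7 (mod 8), (2/7) = +1.
Reciprocity: 3 ≡ 3 and 7 ≡ 3 (mod 4), so (3/7) = −(7/3).
Reduce top mod 3: now compute (1/3).
Reached (1/3) = 1. Collecting the sign flips along the way, the symbol is +1.

1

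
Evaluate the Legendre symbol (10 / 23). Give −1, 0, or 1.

Euler's criterion: (10/23) ≡ 10^11 (mod 23).
10^2 ≡ 8 (mod 23)
10^4 ≡ 18 (mod 23)
10^8 ≡ 2 (mod 23)
10^11 = 10^(8+2+1) ≡ 22 (mod 23).
Result is 22 ≡ −1, so (10/23) = −1.

-1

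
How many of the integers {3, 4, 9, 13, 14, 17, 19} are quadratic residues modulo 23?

(3/23) = +1 → QR.
(4/23) = +1 → QR.
(9/23) = +1 → QR.
(13/23) = +1 → QR.
(14/23) = -1 → non-residue.
(17/23) = -1 → non-residue.
(19/23) = -1 → non-residue.
Total quadratic residues among the 7: 4.

4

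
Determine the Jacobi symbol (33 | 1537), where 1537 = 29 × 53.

-1

Reciprocity: 33 ≡ 1 and 1537 ≡ 1 (mod 4), so (33/1537) = +(1537/33).
Reduce top mod 33: now compute (19/33).
Reciprocity: 19 ≡ 3 and 33 ≡ 1 (mod 4), so (19/33) = +(33/19).
Reduce top mod 19: now compute (14/19).
Pull out 2: since 19 ≡ 3 (mod 8), (2/19) = -1.
Reciprocity: 7 ≡ 3 and 19 ≡ 3 (mod 4), so (7/19) = −(19/7).
Reduce top mod 7: now compute (5/7).
Reciprocity: 5 ≡ 1 and 7 ≡ 3 (mod 4), so (5/7) = +(7/5).
Reduce top mod 5: now compute (2/5).
Pull out 2: since 5 ≡ 5 (mod 8), (2/5) = -1.
Reached (1/5) = 1. Collecting the sign flips along the way, the symbol is -1.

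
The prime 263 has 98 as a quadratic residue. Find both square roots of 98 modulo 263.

19, 244

Since 263 ≡ 3 (mod 4), a square root of 98 is 98^((263+1)/4) = 98^66 mod 263.
Repeated squaring: 98^2≡136, 98^4≡86, 98^8≡32, 98^16≡235, 98^32≡258, 98^64≡25 (mod 263).
98^66 = 98^(64+2) ≡ 244 (mod 263).
Check: 244² = 59536 ≡ 98 (mod 263). The two roots are 19 and 244.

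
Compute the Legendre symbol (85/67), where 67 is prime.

First reduce: 85 ≡ 18 (mod 67).
Pull out 2: since 67 ≡ 3 (mod 8), (2/67) = -1.
Reciprocity: 9 ≡ 1 and 67 ≡ 3 (mod 4), so (9/67) = +(67/9).
Reduce top mod 9: now compute (4/9).
Pull out 2^2: since 9 ≡ 1 (mod 8), (2/9) = +1, so (2/9)^2 = +1.
Reached (1/9) = 1. Collecting the sign flips along the way, the symbol is -1.

-1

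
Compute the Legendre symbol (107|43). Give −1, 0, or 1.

First reduce: 107 ≡ 21 (mod 43).
Reciprocity: 21 ≡ 1 and 43 ≡ 3 (mod 4), so (21/43) = +(43/21).
Reduce top mod 21: now compute (1/21).
Reached (1/21) = 1. Collecting the sign flips along the way, the symbol is +1.

1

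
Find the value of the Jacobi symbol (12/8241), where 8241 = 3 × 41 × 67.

0

Pull out 2^2: since 8241 ≡ 1 (mod 8), (2/8241) = +1, so (2/8241)^2 = +1.
Reciprocity: 3 ≡ 3 and 8241 ≡ 1 (mod 4), so (3/8241) = +(8241/3).
Reduce top mod 3: now compute (0/3).
Top reduces to 0: gcd > 1, so the symbol is 0.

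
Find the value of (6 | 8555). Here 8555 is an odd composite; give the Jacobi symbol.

Pull out 2: since 8555 ≡ 3 (mod 8), (2/8555) = -1.
Reciprocity: 3 ≡ 3 and 8555 ≡ 3 (mod 4), so (3/8555) = −(8555/3).
Reduce top mod 3: now compute (2/3).
Pull out 2: since 3 ≡ 3 (mod 8), (2/3) = -1.
Reached (1/3) = 1. Collecting the sign flips along the way, the symbol is -1.

-1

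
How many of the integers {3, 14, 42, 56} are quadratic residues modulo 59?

(3/59) = +1 → QR.
(14/59) = -1 → non-residue.
(42/59) = -1 → non-residue.
(56/59) = -1 → non-residue.
Total quadratic residues among the 4: 1.

1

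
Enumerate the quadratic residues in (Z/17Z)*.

Square k = 1,…,8 (k and 17−k give the same square):
1²=1, 2²=4, 3²=9, 4²=16, 5²≡8, 6²≡2, 7²≡15, 8²≡13 (mod 17).
So the quadratic residues mod 17 are {1, 2, 4, 8, 9, 13, 15, 16}.

1, 2, 4, 8, 9, 13, 15, 16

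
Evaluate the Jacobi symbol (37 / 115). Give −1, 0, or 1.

1

Reciprocity: 37 ≡ 1 and 115 ≡ 3 (mod 4), so (37/115) = +(115/37).
Reduce top mod 37: now compute (4/37).
Pull out 2^2: since 37 ≡ 5 (mod 8), (2/37) = -1, so (2/37)^2 = +1.
Reached (1/37) = 1. Collecting the sign flips along the way, the symbol is +1.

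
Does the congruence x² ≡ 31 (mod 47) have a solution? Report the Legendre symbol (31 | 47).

-1

Reciprocity: 31 ≡ 3 and 47 ≡ 3 (mod 4), so (31/47) = −(47/31).
Reduce top mod 31: now compute (16/31).
Pull out 2^4: since 31 ≡ 7 (mod 8), (2/31) = +1, so (2/31)^4 = +1.
Reached (1/31) = 1. Collecting the sign flips along the way, the symbol is -1.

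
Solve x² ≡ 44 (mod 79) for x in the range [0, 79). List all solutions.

26, 53

Since 79 ≡ 3 (mod 4), a square root of 44 is 44^((79+1)/4) = 44^20 mod 79.
Repeated squaring: 44^2≡40, 44^4≡20, 44^8≡5, 44^16≡25 (mod 79).
44^20 = 44^(16+4) ≡ 26 (mod 79).
Check: 26² = 676 ≡ 44 (mod 79). The two roots are 26 and 53.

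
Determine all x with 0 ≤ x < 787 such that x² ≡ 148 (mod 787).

223, 564

Since 787 ≡ 3 (mod 4), a square root of 148 is 148^((787+1)/4) = 148^197 mod 787.
Repeated squaring: 148^2≡655, 148^4≡110, 148^8≡295, 148^16≡455, 148^32≡44, 148^64≡362, 148^128≡402 (mod 787).
148^197 = 148^(128+64+4+1) ≡ 223 (mod 787).
Check: 223² = 49729 ≡ 148 (mod 787). The two roots are 223 and 564.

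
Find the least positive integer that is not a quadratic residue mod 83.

(2/83) = −1, so 2 is the smallest positive non-residue mod 83.

2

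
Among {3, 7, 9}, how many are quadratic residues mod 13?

2

(3/13) = +1 → QR.
(7/13) = -1 → non-residue.
(9/13) = +1 → QR.
Total quadratic residues among the 3: 2.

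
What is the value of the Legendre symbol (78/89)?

Euler's criterion: (78/89) ≡ 78^44 (mod 89).
78^2 ≡ 32 (mod 89)
78^4 ≡ 45 (mod 89)
78^8 ≡ 67 (mod 89)
78^16 ≡ 39 (mod 89)
78^32 ≡ 8 (mod 89)
78^44 = 78^(32+8+4) ≡ 1 (mod 89).
Result is 1, so (78/89) = 1.

1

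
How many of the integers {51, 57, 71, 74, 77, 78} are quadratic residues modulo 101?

3

(51/101) = -1 → non-residue.
(57/101) = -1 → non-residue.
(71/101) = +1 → QR.
(74/101) = -1 → non-residue.
(77/101) = +1 → QR.
(78/101) = +1 → QR.
Total quadratic residues among the 6: 3.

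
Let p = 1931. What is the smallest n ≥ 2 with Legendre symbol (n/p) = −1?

(2/1931) = −1, so 2 is the smallest positive non-residue mod 1931.

2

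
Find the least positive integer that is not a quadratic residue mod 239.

(2/239) = +1, so 2 is a residue.
(3/239) = +1, so 3 is a residue.
(4/239) = +1, so 4 is a residue.
(5/239) = +1, so 5 is a residue.
(6/239) = +1, so 6 is a residue.
(7/239) = −1, so 7 is the smallest positive non-residue mod 239.

7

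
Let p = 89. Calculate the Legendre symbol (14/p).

Pull out 2: since 89 ≡ 1 (mod 8), (2/89) = +1.
Reciprocity: 7 ≡ 3 and 89 ≡ 1 (mod 4), so (7/89) = +(89/7).
Reduce top mod 7: now compute (5/7).
Reciprocity: 5 ≡ 1 and 7 ≡ 3 (mod 4), so (5/7) = +(7/5).
Reduce top mod 5: now compute (2/5).
Pull out 2: since 5 ≡ 5 (mod 8), (2/5) = -1.
Reached (1/5) = 1. Collecting the sign flips along the way, the symbol is -1.

-1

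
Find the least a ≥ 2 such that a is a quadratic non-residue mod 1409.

(2/1409) = +1, so 2 is a residue.
(3/1409) = −1, so 3 is the smallest positive non-residue mod 1409.

3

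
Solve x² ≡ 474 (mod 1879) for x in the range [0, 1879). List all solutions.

Since 1879 ≡ 3 (mod 4), a square root of 474 is 474^((1879+1)/4) = 474^470 mod 1879.
Repeated squaring: 474^2≡1075, 474^4≡40, 474^8≡1600, 474^16≡802, 474^32≡586, 474^64≡1418, 474^128≡194, 474^256≡56 (mod 1879).
474^470 = 474^(256+128+64+16+4+2) ≡ 371 (mod 1879).
Check: 371² = 137641 ≡ 474 (mod 1879). The two roots are 371 and 1508.

371, 1508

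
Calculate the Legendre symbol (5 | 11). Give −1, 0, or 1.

1

Euler's criterion: (5/11) ≡ 5^5 (mod 11).
5^2 ≡ 3 (mod 11)
5^4 ≡ 9 (mod 11)
5^5 = 5^(4+1) ≡ 1 (mod 11).
Result is 1, so (5/11) = 1.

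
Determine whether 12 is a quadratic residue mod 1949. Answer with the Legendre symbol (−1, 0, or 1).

Pull out 2^2: since 1949 ≡ 5 (mod 8), (2/1949) = -1, so (2/1949)^2 = +1.
Reciprocity: 3 ≡ 3 and 1949 ≡ 1 (mod 4), so (3/1949) = +(1949/3).
Reduce top mod 3: now compute (2/3).
Pull out 2: since 3 ≡ 3 (mod 8), (2/3) = -1.
Reached (1/3) = 1. Collecting the sign flips along the way, the symbol is -1.

-1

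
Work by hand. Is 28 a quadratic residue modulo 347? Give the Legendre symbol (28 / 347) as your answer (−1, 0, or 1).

Pull out 2^2: since 347 ≡ 3 (mod 8), (2/347) = -1, so (2/347)^2 = +1.
Reciprocity: 7 ≡ 3 and 347 ≡ 3 (mod 4), so (7/347) = −(347/7).
Reduce top mod 7: now compute (4/7).
Pull out 2^2: since 7 ≡ 7 (mod 8), (2/7) = +1, so (2/7)^2 = +1.
Reached (1/7) = 1. Collecting the sign flips along the way, the symbol is -1.

-1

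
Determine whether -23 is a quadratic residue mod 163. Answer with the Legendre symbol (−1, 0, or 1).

First reduce: -23 ≡ 140 (mod 163).
Pull out 2^2: since 163 ≡ 3 (mod 8), (2/163) = -1, so (2/163)^2 = +1.
Reciprocity: 35 ≡ 3 and 163 ≡ 3 (mod 4), so (35/163) = −(163/35).
Reduce top mod 35: now compute (23/35).
Reciprocity: 23 ≡ 3 and 35 ≡ 3 (mod 4), so (23/35) = −(35/23).
Reduce top mod 23: now compute (12/23).
Pull out 2^2: since 23 ≡ 7 (mod 8), (2/23) = +1, so (2/23)^2 = +1.
Reciprocity: 3 ≡ 3 and 23 ≡ 3 (mod 4), so (3/23) = −(23/3).
Reduce top mod 3: now compute (2/3).
Pull out 2: since 3 ≡ 3 (mod 8), (2/3) = -1.
Reached (1/3) = 1. Collecting the sign flips along the way, the symbol is +1.

1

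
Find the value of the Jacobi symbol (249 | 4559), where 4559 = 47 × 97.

Reciprocity: 249 ≡ 1 and 4559 ≡ 3 (mod 4), so (249/4559) = +(4559/249).
Reduce top mod 249: now compute (77/249).
Reciprocity: 77 ≡ 1 and 249 ≡ 1 (mod 4), so (77/249) = +(249/77).
Reduce top mod 77: now compute (18/77).
Pull out 2: since 77 ≡ 5 (mod 8), (2/77) = -1.
Reciprocity: 9 ≡ 1 and 77 ≡ 1 (mod 4), so (9/77) = +(77/9).
Reduce top mod 9: now compute (5/9).
Reciprocity: 5 ≡ 1 and 9 ≡ 1 (mod 4), so (5/9) = +(9/5).
Reduce top mod 5: now compute (4/5).
Pull out 2^2: since 5 ≡ 5 (mod 8), (2/5) = -1, so (2/5)^2 = +1.
Reached (1/5) = 1. Collecting the sign flips along the way, the symbol is -1.

-1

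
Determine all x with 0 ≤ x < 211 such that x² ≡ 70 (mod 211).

80, 131

Since 211 ≡ 3 (mod 4), a square root of 70 is 70^((211+1)/4) = 70^53 mod 211.
Repeated squaring: 70^2≡47, 70^4≡99, 70^8≡95, 70^16≡163, 70^32≡194 (mod 211).
70^53 = 70^(32+16+4+1) ≡ 80 (mod 211).
Check: 80² = 6400 ≡ 70 (mod 211). The two roots are 80 and 131.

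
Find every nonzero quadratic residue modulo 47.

1,2,3,4,6,7,8,9,12,14,16,17,18,21,24,25,27,28,32,34,36,37,42

Square k = 1,…,23 (k and 47−k give the same square):
1²=1, 2²=4, 3²=9, 4²=16, 5²=25, 6²=36, 7²≡2, 8²≡17, 9²≡34, 10²≡6, 11²≡27, 12²≡3, 13²≡28, 14²≡8, 15²≡37, 16²≡21, 17²≡7, 18²≡42, 19²≡32, 20²≡24, 21²≡18, 22²≡14, 23²≡12 (mod 47).
So the quadratic residues mod 47 are {1, 2, 3, 4, 6, 7, 8, 9, 12, 14, 16, 17, 18, 21, 24, 25, 27, 28, 32, 34, 36, 37, 42}.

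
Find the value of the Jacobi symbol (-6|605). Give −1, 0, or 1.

First reduce: -6 ≡ 599 (mod 605).
Reciprocity: 599 ≡ 3 and 605 ≡ 1 (mod 4), so (599/605) = +(605/599).
Reduce top mod 599: now compute (6/599).
Pull out 2: since 599 ≡ 7 (mod 8), (2/599) = +1.
Reciprocity: 3 ≡ 3 and 599 ≡ 3 (mod 4), so (3/599) = −(599/3).
Reduce top mod 3: now compute (2/3).
Pull out 2: since 3 ≡ 3 (mod 8), (2/3) = -1.
Reached (1/3) = 1. Collecting the sign flips along the way, the symbol is +1.

1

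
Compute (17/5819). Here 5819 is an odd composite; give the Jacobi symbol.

-1

Reciprocity: 17 ≡ 1 and 5819 ≡ 3 (mod 4), so (17/5819) = +(5819/17).
Reduce top mod 17: now compute (5/17).
Reciprocity: 5 ≡ 1 and 17 ≡ 1 (mod 4), so (5/17) = +(17/5).
Reduce top mod 5: now compute (2/5).
Pull out 2: since 5 ≡ 5 (mod 8), (2/5) = -1.
Reached (1/5) = 1. Collecting the sign flips along the way, the symbol is -1.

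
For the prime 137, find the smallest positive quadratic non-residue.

3

(2/137) = +1, so 2 is a residue.
(3/137) = −1, so 3 is the smallest positive non-residue mod 137.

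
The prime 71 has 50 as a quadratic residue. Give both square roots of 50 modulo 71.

11, 60

Since 71 ≡ 3 (mod 4), a square root of 50 is 50^((71+1)/4) = 50^18 mod 71.
Repeated squaring: 50^2≡15, 50^4≡12, 50^8≡2, 50^16≡4 (mod 71).
50^18 = 50^(16+2) ≡ 60 (mod 71).
Check: 60² = 3600 ≡ 50 (mod 71). The two roots are 11 and 60.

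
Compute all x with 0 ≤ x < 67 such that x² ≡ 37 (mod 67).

29, 38

Since 67 ≡ 3 (mod 4), a square root of 37 is 37^((67+1)/4) = 37^17 mod 67.
Repeated squaring: 37^2≡29, 37^4≡37, 37^8≡29, 37^16≡37 (mod 67).
37^17 = 37^(16+1) ≡ 29 (mod 67).
Check: 29² = 841 ≡ 37 (mod 67). The two roots are 29 and 38.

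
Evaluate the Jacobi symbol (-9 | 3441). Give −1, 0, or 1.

0

First reduce: -9 ≡ 3432 (mod 3441).
Pull out 2^3: since 3441 ≡ 1 (mod 8), (2/3441) = +1, so (2/3441)^3 = +1.
Reciprocity: 429 ≡ 1 and 3441 ≡ 1 (mod 4), so (429/3441) = +(3441/429).
Reduce top mod 429: now compute (9/429).
Reciprocity: 9 ≡ 1 and 429 ≡ 1 (mod 4), so (9/429) = +(429/9).
Reduce top mod 9: now compute (6/9).
Pull out 2: since 9 ≡ 1 (mod 8), (2/9) = +1.
Reciprocity: 3 ≡ 3 and 9 ≡ 1 (mod 4), so (3/9) = +(9/3).
Reduce top mod 3: now compute (0/3).
Top reduces to 0: gcd > 1, so the symbol is 0.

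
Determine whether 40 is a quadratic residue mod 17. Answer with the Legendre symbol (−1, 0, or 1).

-1

First reduce: 40 ≡ 6 (mod 17).
Pull out 2: since 17 ≡ 1 (mod 8), (2/17) = +1.
Reciprocity: 3 ≡ 3 and 17 ≡ 1 (mod 4), so (3/17) = +(17/3).
Reduce top mod 3: now compute (2/3).
Pull out 2: since 3 ≡ 3 (mod 8), (2/3) = -1.
Reached (1/3) = 1. Collecting the sign flips along the way, the symbol is -1.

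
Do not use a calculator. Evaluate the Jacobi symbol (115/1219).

Reciprocity: 115 ≡ 3 and 1219 ≡ 3 (mod 4), so (115/1219) = −(1219/115).
Reduce top mod 115: now compute (69/115).
Reciprocity: 69 ≡ 1 and 115 ≡ 3 (mod 4), so (69/115) = +(115/69).
Reduce top mod 69: now compute (46/69).
Pull out 2: since 69 ≡ 5 (mod 8), (2/69) = -1.
Reciprocity: 23 ≡ 3 and 69 ≡ 1 (mod 4), so (23/69) = +(69/23).
Reduce top mod 23: now compute (0/23).
Top reduces to 0: gcd > 1, so the symbol is 0.

0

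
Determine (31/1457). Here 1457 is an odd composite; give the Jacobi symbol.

0

Reciprocity: 31 ≡ 3 and 1457 ≡ 1 (mod 4), so (31/1457) = +(1457/31).
Reduce top mod 31: now compute (0/31).
Top reduces to 0: gcd > 1, so the symbol is 0.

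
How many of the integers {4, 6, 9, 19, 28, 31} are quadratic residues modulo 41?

3

(4/41) = +1 → QR.
(6/41) = -1 → non-residue.
(9/41) = +1 → QR.
(19/41) = -1 → non-residue.
(28/41) = -1 → non-residue.
(31/41) = +1 → QR.
Total quadratic residues among the 6: 3.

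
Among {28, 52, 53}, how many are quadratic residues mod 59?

(28/59) = +1 → QR.
(52/59) = -1 → non-residue.
(53/59) = +1 → QR.
Total quadratic residues among the 3: 2.

2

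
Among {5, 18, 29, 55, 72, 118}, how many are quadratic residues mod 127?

2

(5/127) = -1 → non-residue.
(18/127) = +1 → QR.
(29/127) = -1 → non-residue.
(55/127) = -1 → non-residue.
(72/127) = +1 → QR.
(118/127) = -1 → non-residue.
Total quadratic residues among the 6: 2.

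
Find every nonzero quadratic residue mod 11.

Square k = 1,…,5 (k and 11−k give the same square):
1²=1, 2²=4, 3²=9, 4²≡5, 5²≡3 (mod 11).
So the quadratic residues mod 11 are {1, 3, 4, 5, 9}.

1, 3, 4, 5, 9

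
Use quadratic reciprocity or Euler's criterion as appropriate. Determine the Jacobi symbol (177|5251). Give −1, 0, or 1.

0

Reciprocity: 177 ≡ 1 and 5251 ≡ 3 (mod 4), so (177/5251) = +(5251/177).
Reduce top mod 177: now compute (118/177).
Pull out 2: since 177 ≡ 1 (mod 8), (2/177) = +1.
Reciprocity: 59 ≡ 3 and 177 ≡ 1 (mod 4), so (59/177) = +(177/59).
Reduce top mod 59: now compute (0/59).
Top reduces to 0: gcd > 1, so the symbol is 0.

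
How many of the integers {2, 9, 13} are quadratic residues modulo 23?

3

(2/23) = +1 → QR.
(9/23) = +1 → QR.
(13/23) = +1 → QR.
Total quadratic residues among the 3: 3.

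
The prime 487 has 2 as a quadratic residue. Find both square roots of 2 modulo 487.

91, 396

Since 487 ≡ 3 (mod 4), a square root of 2 is 2^((487+1)/4) = 2^122 mod 487.
Repeated squaring: 2^2≡4, 2^4≡16, 2^8≡256, 2^16≡278, 2^32≡338, 2^64≡286 (mod 487).
2^122 = 2^(64+32+16+8+2) ≡ 91 (mod 487).
Check: 91² = 8281 ≡ 2 (mod 487). The two roots are 91 and 396.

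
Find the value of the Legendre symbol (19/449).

-1

Reciprocity: 19 ≡ 3 and 449 ≡ 1 (mod 4), so (19/449) = +(449/19).
Reduce top mod 19: now compute (12/19).
Pull out 2^2: since 19 ≡ 3 (mod 8), (2/19) = -1, so (2/19)^2 = +1.
Reciprocity: 3 ≡ 3 and 19 ≡ 3 (mod 4), so (3/19) = −(19/3).
Reduce top mod 3: now compute (1/3).
Reached (1/3) = 1. Collecting the sign flips along the way, the symbol is -1.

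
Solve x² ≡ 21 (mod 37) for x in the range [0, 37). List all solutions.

13, 24

37 ≡ 1 (mod 4), so we find a root by search.
Trying successive values, 13² = 169 ≡ 21 (mod 37). The other root is 37 − 13 = 24.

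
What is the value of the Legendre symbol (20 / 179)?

Euler's criterion: (20/179) ≡ 20^89 (mod 179).
20^2 ≡ 42 (mod 179)
20^4 ≡ 153 (mod 179)
20^8 ≡ 139 (mod 179)
20^16 ≡ 168 (mod 179)
20^32 ≡ 121 (mod 179)
20^64 ≡ 142 (mod 179)
20^89 = 20^(64+16+8+1) ≡ 1 (mod 179).
Result is 1, so (20/179) = 1.

1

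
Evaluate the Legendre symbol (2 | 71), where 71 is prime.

1

Pull out 2: since 71 ≡ 7 (mod 8), (2/71) = +1.
Reached (1/71) = 1. Collecting the sign flips along the way, the symbol is +1.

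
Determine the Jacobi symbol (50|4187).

-1

Pull out 2: since 4187 ≡ 3 (mod 8), (2/4187) = -1.
Reciprocity: 25 ≡ 1 and 4187 ≡ 3 (mod 4), so (25/4187) = +(4187/25).
Reduce top mod 25: now compute (12/25).
Pull out 2^2: since 25 ≡ 1 (mod 8), (2/25) = +1, so (2/25)^2 = +1.
Reciprocity: 3 ≡ 3 and 25 ≡ 1 (mod 4), so (3/25) = +(25/3).
Reduce top mod 3: now compute (1/3).
Reached (1/3) = 1. Collecting the sign flips along the way, the symbol is -1.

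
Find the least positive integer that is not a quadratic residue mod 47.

5

(2/47) = +1, so 2 is a residue.
(3/47) = +1, so 3 is a residue.
(4/47) = +1, so 4 is a residue.
(5/47) = −1, so 5 is the smallest positive non-residue mod 47.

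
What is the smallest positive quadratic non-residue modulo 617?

3

(2/617) = +1, so 2 is a residue.
(3/617) = −1, so 3 is the smallest positive non-residue mod 617.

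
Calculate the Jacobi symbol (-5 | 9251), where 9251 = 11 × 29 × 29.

-1

First reduce: -5 ≡ 9246 (mod 9251).
Pull out 2: since 9251 ≡ 3 (mod 8), (2/9251) = -1.
Reciprocity: 4623 ≡ 3 and 9251 ≡ 3 (mod 4), so (4623/9251) = −(9251/4623).
Reduce top mod 4623: now compute (5/4623).
Reciprocity: 5 ≡ 1 and 4623 ≡ 3 (mod 4), so (5/4623) = +(4623/5).
Reduce top mod 5: now compute (3/5).
Reciprocity: 3 ≡ 3 and 5 ≡ 1 (mod 4), so (3/5) = +(5/3).
Reduce top mod 3: now compute (2/3).
Pull out 2: since 3 ≡ 3 (mod 8), (2/3) = -1.
Reached (1/3) = 1. Collecting the sign flips along the way, the symbol is -1.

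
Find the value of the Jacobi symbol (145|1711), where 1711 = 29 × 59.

Reciprocity: 145 ≡ 1 and 1711 ≡ 3 (mod 4), so (145/1711) = +(1711/145).
Reduce top mod 145: now compute (116/145).
Pull out 2^2: since 145 ≡ 1 (mod 8), (2/145) = +1, so (2/145)^2 = +1.
Reciprocity: 29 ≡ 1 and 145 ≡ 1 (mod 4), so (29/145) = +(145/29).
Reduce top mod 29: now compute (0/29).
Top reduces to 0: gcd > 1, so the symbol is 0.

0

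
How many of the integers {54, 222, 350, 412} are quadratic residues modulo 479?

3

(54/479) = +1 → QR.
(222/479) = -1 → non-residue.
(350/479) = +1 → QR.
(412/479) = +1 → QR.
Total quadratic residues among the 4: 3.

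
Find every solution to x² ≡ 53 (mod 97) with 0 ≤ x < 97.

21, 76

97 ≡ 1 (mod 4), so we find a root by search.
Trying successive values, 21² = 441 ≡ 53 (mod 97). The other root is 97 − 21 = 76.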